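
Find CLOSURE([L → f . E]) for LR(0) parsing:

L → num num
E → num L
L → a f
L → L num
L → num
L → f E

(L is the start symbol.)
{ [E → . num L], [L → f . E] }

To compute CLOSURE, for each item [A → α.Bβ] where B is a non-terminal, add [B → .γ] for all productions B → γ; repeat for the newly added items until nothing changes.

Start with: [L → f . E]
  [L → f . E] has the dot before E: add [E → . num L]
No further items can be added.

CLOSURE = { [E → . num L], [L → f . E] }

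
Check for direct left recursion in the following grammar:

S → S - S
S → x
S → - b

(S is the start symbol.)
S → S - S: LEFT RECURSIVE (starts with S)
S → x: starts with x
S → - b: starts with '-'

The grammar has direct left recursion on: S.

Answer: Yes, S is left-recursive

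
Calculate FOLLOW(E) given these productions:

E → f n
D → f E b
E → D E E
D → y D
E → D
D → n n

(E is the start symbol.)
To compute FOLLOW(E), find every occurrence of E on a right-hand side N → α E β: add FIRST(β) \ {ε}, and if β is empty or nullable also add FOLLOW(N). Iterate to a fixed point.

E is the start symbol, so $ ∈ FOLLOW(E).
In D → f E b: E is followed by b, add FIRST(b) \ {ε} = { 'b' }
In E → D E E: E is followed by E, add FIRST(E) \ {ε} = { 'f', 'n', 'y' }
In E → D E E: E is at the end; this adds FOLLOW(E) to itself — nothing new

Taking the union: FOLLOW(E) = { $, 'b', 'f', 'n', 'y' }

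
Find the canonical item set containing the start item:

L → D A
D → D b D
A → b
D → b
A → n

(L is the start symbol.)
First, augment the grammar with L' → L
I₀ = CLOSURE({ [L' → . L] }):
  [L' → . L] has the dot before L: add [L → . D A]
  [L → . D A] has the dot before D: add [D → . D b D], [D → . b]
No further items can be added.

I₀ = { [D → . D b D], [D → . b], [L → . D A], [L' → . L] }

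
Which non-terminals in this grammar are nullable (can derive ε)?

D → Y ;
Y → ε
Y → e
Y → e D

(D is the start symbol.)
A non-terminal is nullable if it can derive ε (the empty string): either it has an ε-production, or it has a production whose right-hand side consists entirely of nullable non-terminals.

ε-productions: Y → ε
So Y is immediately nullable.
No further non-terminal can be added: every production for the remaining non-terminals contains a terminal or a non-nullable non-terminal.
Nullable = { 'Y' }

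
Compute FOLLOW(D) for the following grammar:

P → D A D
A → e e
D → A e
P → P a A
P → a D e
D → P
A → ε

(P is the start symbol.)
{ $, 'a', 'e' }

In P → D A D: D is followed by A D, add FIRST(A D) \ {ε} = { 'a', 'e' }
In P → D A D: D is at the end, add FOLLOW(P)
In P → a D e: D is followed by e, add FIRST(e) \ {ε} = { 'e' }

The FOLLOW sets referred to above (computed the same way, to a fixed point):
  FOLLOW(P) = { $, 'a', 'e' }

Taking the union: FOLLOW(D) = { $, 'a', 'e' }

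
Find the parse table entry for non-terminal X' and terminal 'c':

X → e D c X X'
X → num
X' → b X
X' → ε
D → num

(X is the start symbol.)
To find M[X', 'c'], we find productions for X' where 'c' is in the predict set (PREDICT(N → α) = (FIRST(α) \ {ε}) ∪ (FOLLOW(N) if α ⇒* ε)).

Relevant sets:
  FOLLOW(X') = { $, 'b' }

X' → b X: PREDICT = { 'b' }
X' → ε: PREDICT = { $, 'b' }

M[X', 'c'] is empty (no production applies)

Answer: Empty (error entry)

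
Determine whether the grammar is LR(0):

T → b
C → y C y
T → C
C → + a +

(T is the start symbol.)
A grammar is LR(0) if no state in the canonical LR(0) collection has:
  - both a shift item (dot before a terminal) and a complete item (shift-reduce conflict), or
  - two or more complete items (reduce-reduce conflict; the accept item [T' → T .] counts as a complete item here).

Augment with T' → T and build the canonical LR(0) collection (I0 = CLOSURE({[T' → . T]}), then GOTO on every symbol after a dot until no new states appear). It has 10 states:
  I0: { [C → . + a +], [C → . y C y], [T → . C], [T → . b], [T' → . T] }  — shift
  I1: { [C → + . a +] }  — shift
  I2: { [T → C .] }  — reduce
  I3: { [T' → T .] }  — accept
  I4: { [T → b .] }  — reduce
  I5: { [C → . + a +], [C → . y C y], [C → y . C y] }  — shift
  I6: { [C → y C . y] }  — shift
  I7: { [C → y C y .] }  — reduce
  I8: { [C → + a . +] }  — shift
  I9: { [C → + a + .] }  — reduce

Every state is either a pure shift/goto state or contains exactly one complete item and nothing to shift — no conflicts. The grammar is LR(0).

Answer: Yes, the grammar is LR(0)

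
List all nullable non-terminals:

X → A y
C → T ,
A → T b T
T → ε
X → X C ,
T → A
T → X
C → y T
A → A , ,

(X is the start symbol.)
A non-terminal is nullable if it can derive ε (the empty string): either it has an ε-production, or it has a production whose right-hand side consists entirely of nullable non-terminals.

ε-productions: T → ε
So T is immediately nullable.
No further non-terminal can be added: every production for the remaining non-terminals contains a terminal or a non-nullable non-terminal.
Nullable = { 'T' }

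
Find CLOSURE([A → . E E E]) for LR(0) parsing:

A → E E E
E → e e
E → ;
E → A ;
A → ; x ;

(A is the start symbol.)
{ [A → . ; x ;], [A → . E E E], [E → . ;], [E → . A ;], [E → . e e] }

To compute CLOSURE, for each item [A → α.Bβ] where B is a non-terminal, add [B → .γ] for all productions B → γ; repeat for the newly added items until nothing changes.

Start with: [A → . E E E]
  [A → . E E E] has the dot before E: add [E → . e e], [E → . ;], [E → . A ;]
  [E → . A ;] has the dot before A: add [A → . ; x ;]
No further items can be added.

CLOSURE = { [A → . ; x ;], [A → . E E E], [E → . ;], [E → . A ;], [E → . e e] }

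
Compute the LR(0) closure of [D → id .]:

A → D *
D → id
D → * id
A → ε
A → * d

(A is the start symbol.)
{ [D → id .] }

Start with: [D → id .]
The dot is at the end, so nothing is added.

CLOSURE = { [D → id .] }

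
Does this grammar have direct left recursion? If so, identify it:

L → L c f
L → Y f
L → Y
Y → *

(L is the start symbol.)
Direct left recursion occurs when N → N α for some non-terminal N (the right-hand side begins with the left-hand side itself).

L → L c f: LEFT RECURSIVE (starts with L)
L → Y f: starts with Y
L → Y: starts with Y
Y → *: starts with '*'

The grammar has direct left recursion on: L.

Answer: Yes, L is left-recursive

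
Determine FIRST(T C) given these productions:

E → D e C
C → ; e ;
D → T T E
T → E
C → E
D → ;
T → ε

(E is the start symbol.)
FIRST sets of the non-terminals involved (from the grammar, by fixed-point iteration):
  FIRST(T) = { ';', ε }
  FIRST(C) = { ';' }

To compute FIRST(T C), process the symbols left to right:
Symbol T is a non-terminal. Add FIRST(T) \ {ε} = { ';' }
T is nullable (ε ∈ FIRST(T)), continue to the next symbol.
Symbol C is a non-terminal. Add FIRST(C) \ {ε} = { ';' }
C is not nullable (ε ∉ FIRST(C)), so stop here.
FIRST(T C) = { ';' }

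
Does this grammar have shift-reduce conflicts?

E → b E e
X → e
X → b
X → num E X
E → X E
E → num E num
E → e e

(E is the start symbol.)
Yes — I3: [X → b .] vs [E → . b E e]; I4: [X → e .] vs [E → e . e]; I10: [E → num E num .] vs [E → . b E e]

A shift-reduce conflict occurs when an LR(0) state has both:
  - a complete (reduce) item [A → α .] (dot at the end), and
  - a shift item [B → β . c γ] (dot before a terminal).

Augment with E' → E and build the canonical LR(0) collection (I0 = CLOSURE({[E' → . E]}), then GOTO on every symbol after a dot until no new states appear). It has 17 states:
  I0: { [E → . X E], [E → . b E e], [E → . e e], [E → . num E num], [E' → . E], [X → . b], [X → . e], [X → . num E X] }  — shift
  I1: { [E' → E .] }  — accept
  I2: { [E → . X E], [E → . b E e], [E → . e e], [E → . num E num], [E → X . E], [X → . b], [X → . e], [X → . num E X] }  — shift
  I3: { [E → . X E], [E → . b E e], [E → . e e], [E → . num E num], [E → b . E e], [X → . b], [X → . e], [X → . num E X], [X → b .] }  — shift, reduce
  I4: { [E → e . e], [X → e .] }  — shift, reduce
  I5: { [E → . X E], [E → . b E e], [E → . e e], [E → . num E num], [E → num . E num], [X → . b], [X → . e], [X → . num E X], [X → num . E X] }  — shift
  I6: { [E → num E . num], [X → . b], [X → . e], [X → . num E X], [X → num E . X] }  — shift
  I7: { [X → num E X .] }  — reduce
  I8: { [X → b .] }  — reduce
  I9: { [X → e .] }  — reduce
  I10: { [E → . X E], [E → . b E e], [E → . e e], [E → . num E num], [E → num E num .], [X → . b], [X → . e], [X → . num E X], [X → num . E X] }  — shift, reduce
  I11: { [X → . b], [X → . e], [X → . num E X], [X → num E . X] }  — shift
  I12: { [E → . X E], [E → . b E e], [E → . e e], [E → . num E num], [X → . b], [X → . e], [X → . num E X], [X → num . E X] }  — shift
  I13: { [E → e e .] }  — reduce
  I14: { [E → b E . e] }  — shift
  I15: { [E → b E e .] }  — reduce
  I16: { [E → X E .] }  — reduce

I3 contains reduce item [X → b .] and shift items [E → . b E e], [E → . e e], [E → . num E num], [X → . b], [X → . e], [X → . num E X] — shift-reduce conflict.
I4 contains reduce item [X → e .] and shift item [E → e . e] — shift-reduce conflict.
I10 contains reduce item [E → num E num .] and shift items [E → . b E e], [E → . e e], [E → . num E num], [X → . b], [X → . e], [X → . num E X] — shift-reduce conflict.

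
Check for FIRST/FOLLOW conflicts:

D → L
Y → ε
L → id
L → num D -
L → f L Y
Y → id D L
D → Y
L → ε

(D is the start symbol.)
Yes. D → L with FOLLOW(D) on { 'f', 'id', 'num' }; D → Y with FOLLOW(D) on { 'id' }; Y → id D L with FOLLOW(Y) on { 'id' }; L → id with FOLLOW(L) on { 'id' }; L → num D '-' with FOLLOW(L) on { 'num' }; L → f L Y with FOLLOW(L) on { 'f' }

A FIRST/FOLLOW conflict occurs when a non-terminal N has a nullable alternative N → β (β ⇒* ε) and another alternative N → α with FIRST(α) ∩ FOLLOW(N) ≠ ∅: on such a lookahead the parser cannot decide between expanding α and letting N vanish via β.

Nullable non-terminals: D, L, Y.
FIRST sets used below: FIRST(L) = { 'f', 'id', 'num', ε }, FIRST(Y) = { 'id', ε }

D: nullable alternative(s) D → L, D → Y; FOLLOW(D) = { $, '-', 'f', 'id', 'num' }
  D → L: FIRST \ {ε} = { 'f', 'id', 'num' } — overlaps FOLLOW(D) on { 'f', 'id', 'num' }: CONFLICT
  D → Y: FIRST \ {ε} = { 'id' } — overlaps FOLLOW(D) on { 'id' }: CONFLICT

L: nullable alternative(s) L → ε; FOLLOW(L) = { $, '-', 'f', 'id', 'num' }
  L → id: FIRST \ {ε} = { 'id' } — overlaps FOLLOW(L) on { 'id' }: CONFLICT
  L → num D -: FIRST \ {ε} = { 'num' } — overlaps FOLLOW(L) on { 'num' }: CONFLICT
  L → f L Y: FIRST \ {ε} = { 'f' } — overlaps FOLLOW(L) on { 'f' }: CONFLICT
  L → ε: FIRST \ {ε} = { } — this is the only nullable alternative, skip

Y: nullable alternative(s) Y → ε; FOLLOW(Y) = { $, '-', 'f', 'id', 'num' }
  Y → ε: FIRST \ {ε} = { } — this is the only nullable alternative, skip
  Y → id D L: FIRST \ {ε} = { 'id' } — overlaps FOLLOW(Y) on { 'id' }: CONFLICT

So the grammar has 6 FIRST/FOLLOW conflicts (marked CONFLICT above).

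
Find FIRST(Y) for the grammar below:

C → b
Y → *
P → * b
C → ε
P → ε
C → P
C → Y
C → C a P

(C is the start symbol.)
From Y → *:
  - '*' is a terminal: add '*' and stop

Collecting: FIRST(Y) = { '*' }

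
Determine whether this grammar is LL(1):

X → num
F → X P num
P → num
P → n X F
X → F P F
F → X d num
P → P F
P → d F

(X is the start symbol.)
No. Predict set conflict for X: { 'num' }

Relevant sets:
  FIRST(F) = { 'num' }
  FIRST(X) = { 'num' }
  FIRST(P) = { 'd', 'n', 'num' }

For X:
  PREDICT(X → num) = { 'num' }
  PREDICT(X → F P F) = { 'num' }
For F:
  PREDICT(F → X P num) = { 'num' }
  PREDICT(F → X d num) = { 'num' }
For P:
  PREDICT(P → num) = { 'num' }
  PREDICT(P → n X F) = { 'n' }
  PREDICT(P → P F) = { 'd', 'n', 'num' }
  PREDICT(P → d F) = { 'd' }

Conflict found: Predict set conflict for X: { 'num' }
The grammar is NOT LL(1).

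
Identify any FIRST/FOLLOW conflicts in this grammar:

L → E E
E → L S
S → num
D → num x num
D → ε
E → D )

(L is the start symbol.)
Nullable non-terminals: D.

D: nullable alternative(s) D → ε; FOLLOW(D) = { ')' }
  D → num x num: FIRST \ {ε} = { 'num' } — disjoint from FOLLOW(D)
  D → ε: FIRST \ {ε} = { } — this is the only nullable alternative, skip

E, L, S have no nullable alternative, so no FIRST/FOLLOW check is needed there.

No FIRST/FOLLOW conflicts found.

Answer: No FIRST/FOLLOW conflicts.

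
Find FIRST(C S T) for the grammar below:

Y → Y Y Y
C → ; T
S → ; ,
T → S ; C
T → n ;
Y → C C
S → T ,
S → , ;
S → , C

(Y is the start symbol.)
{ ';' }

FIRST sets of the non-terminals involved (from the grammar, by fixed-point iteration):
  FIRST(C) = { ';' }

To compute FIRST(C S T), process the symbols left to right:
Symbol C is a non-terminal. Add FIRST(C) \ {ε} = { ';' }
C is not nullable (ε ∉ FIRST(C)), so stop here.
FIRST(C S T) = { ';' }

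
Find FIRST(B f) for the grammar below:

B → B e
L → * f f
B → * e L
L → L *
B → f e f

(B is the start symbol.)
{ '*', 'f' }

FIRST sets of the non-terminals involved (from the grammar, by fixed-point iteration):
  FIRST(B) = { '*', 'f' }

To compute FIRST(B f), process the symbols left to right:
Symbol B is a non-terminal. Add FIRST(B) \ {ε} = { '*', 'f' }
B is not nullable (ε ∉ FIRST(B)), so stop here.
FIRST(B f) = { '*', 'f' }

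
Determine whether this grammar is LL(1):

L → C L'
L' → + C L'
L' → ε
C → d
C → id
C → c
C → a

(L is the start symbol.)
Yes, the grammar is LL(1).

A grammar is LL(1) if for each non-terminal N with multiple productions, the predict sets of those productions are pairwise disjoint, where PREDICT(N → α) = (FIRST(α) \ {ε}) ∪ (FOLLOW(N) if α ⇒* ε).

Relevant sets:
  FOLLOW(L') = { $ }

For L':
  PREDICT(L' → '+' C L') = { '+' }
  PREDICT(L' → ε) = { $ }
For C:
  PREDICT(C → d) = { 'd' }
  PREDICT(C → id) = { 'id' }
  PREDICT(C → c) = { 'c' }
  PREDICT(C → a) = { 'a' }
L has a single production, so nothing to check there.

All predict sets are disjoint. The grammar IS LL(1).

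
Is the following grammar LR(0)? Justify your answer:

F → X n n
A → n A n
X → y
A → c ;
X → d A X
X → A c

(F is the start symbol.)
A grammar is LR(0) if no state in the canonical LR(0) collection has:
  - both a shift item (dot before a terminal) and a complete item (shift-reduce conflict), or
  - two or more complete items (reduce-reduce conflict; the accept item [F' → F .] counts as a complete item here).

Augment with F' → F and build the canonical LR(0) collection (I0 = CLOSURE({[F' → . F]}), then GOTO on every symbol after a dot until no new states appear). It has 16 states:
  I0: { [A → . c ;], [A → . n A n], [F → . X n n], [F' → . F], [X → . A c], [X → . d A X], [X → . y] }  — shift
  I1: { [X → A . c] }  — shift
  I2: { [F' → F .] }  — accept
  I3: { [F → X . n n] }  — shift
  I4: { [A → c . ;] }  — shift
  I5: { [A → . c ;], [A → . n A n], [X → d . A X] }  — shift
  I6: { [A → . c ;], [A → . n A n], [A → n . A n] }  — shift
  I7: { [X → y .] }  — reduce
  I8: { [A → n A . n] }  — shift
  I9: { [A → n A n .] }  — reduce
  I10: { [A → . c ;], [A → . n A n], [X → . A c], [X → . d A X], [X → . y], [X → d A . X] }  — shift
  I11: { [X → d A X .] }  — reduce
  I12: { [A → c ; .] }  — reduce
  I13: { [F → X n . n] }  — shift
  I14: { [F → X n n .] }  — reduce
  I15: { [X → A c .] }  — reduce

Every state is either a pure shift/goto state or contains exactly one complete item and nothing to shift — no conflicts. The grammar is LR(0).

Answer: Yes, the grammar is LR(0)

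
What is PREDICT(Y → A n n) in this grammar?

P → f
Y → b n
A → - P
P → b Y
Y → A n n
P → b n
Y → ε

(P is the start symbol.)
PREDICT(Y → A n n) = (FIRST(RHS) \ {ε}) ∪ (FOLLOW(Y) if ε ∈ FIRST(RHS), i.e. RHS ⇒* ε)
FIRST(A) = { '-' }
FIRST(A n n) = { '-' }
ε ∉ FIRST(A n n), so FOLLOW(Y) is not added.
PREDICT(Y → A n n) = { '-' }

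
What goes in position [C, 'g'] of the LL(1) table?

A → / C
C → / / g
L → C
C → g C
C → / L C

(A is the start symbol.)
To find M[C, 'g'], we find productions for C where 'g' is in the predict set (PREDICT(N → α) = (FIRST(α) \ {ε}) ∪ (FOLLOW(N) if α ⇒* ε)).

C → / / g: PREDICT = { '/' }
C → g C: PREDICT = { 'g' }
  'g' is in predict set, so this production goes in M[C, 'g']
C → / L C: PREDICT = { '/' }

M[C, 'g'] = C → g C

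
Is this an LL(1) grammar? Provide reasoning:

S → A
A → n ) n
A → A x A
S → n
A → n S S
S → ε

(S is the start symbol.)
Relevant sets:
  FIRST(A) = { 'n' }
  FOLLOW(S) = { $, 'n', 'x' }

For S:
  PREDICT(S → A) = { 'n' }
  PREDICT(S → n) = { 'n' }
  PREDICT(S → ε) = { $, 'n', 'x' }
For A:
  PREDICT(A → n ')' n) = { 'n' }
  PREDICT(A → A x A) = { 'n' }
  PREDICT(A → n S S) = { 'n' }

Conflict found: Predict set conflict for S: { 'n' }
The grammar is NOT LL(1).

Answer: No. Predict set conflict for S: { 'n' }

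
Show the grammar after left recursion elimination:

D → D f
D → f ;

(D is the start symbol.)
D → f ; D'
D' → f D'
D' → ε

D is directly left-recursive. The standard transformation for
  A → A α₁ | ... | A α_m | β₁ | ... | β_n
is
  A  → β₁ A' | ... | β_n A'
  A' → α₁ A' | ... | α_m A' | ε

D → f ; becomes D → f ; D'
D → D f becomes D' → f D'
Add D' → ε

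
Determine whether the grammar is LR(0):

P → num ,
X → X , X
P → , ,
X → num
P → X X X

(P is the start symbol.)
A grammar is LR(0) if no state in the canonical LR(0) collection has:
  - both a shift item (dot before a terminal) and a complete item (shift-reduce conflict), or
  - two or more complete items (reduce-reduce conflict; the accept item [P' → P .] counts as a complete item here).

Augment with P' → P and build the canonical LR(0) collection (I0 = CLOSURE({[P' → . P]}), then GOTO on every symbol after a dot until no new states appear). It has 12 states:
  I0: { [P → . , ,], [P → . X X X], [P → . num ,], [P' → . P], [X → . X , X], [X → . num] }  — shift
  I1: { [P → , . ,] }  — shift
  I2: { [P' → P .] }  — accept
  I3: { [P → X . X X], [X → . X , X], [X → . num], [X → X . , X] }  — shift
  I4: { [P → num . ,], [X → num .] }  — shift, reduce
  I5: { [P → num , .] }  — reduce
  I6: { [X → . X , X], [X → . num], [X → X , . X] }  — shift
  I7: { [P → X X . X], [X → . X , X], [X → . num], [X → X . , X] }  — shift
  I8: { [X → num .] }  — reduce
  I9: { [P → X X X .], [X → X . , X] }  — shift, reduce
  I10: { [X → X , X .], [X → X . , X] }  — shift, reduce
  I11: { [P → , , .] }  — reduce

Conflict in state I4:
  Shift-reduce conflict between [X → num .] and [P → num . ,]
So the grammar is NOT LR(0).

Answer: No. Shift-reduce conflict between [X → num .] and [P → num . ,]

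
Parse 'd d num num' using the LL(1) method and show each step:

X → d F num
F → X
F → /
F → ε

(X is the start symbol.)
Stack is shown with the top on the left.

Stack          Input          Action
------------------------------------
X $            d d num num $  output X → d F num
d F num $      d d num num $  match 'd'
F num $        d num num $    output F → X
X num $        d num num $    output X → d F num
d F num num $  d num num $    match 'd'
F num num $    num num $      output F → ε
num num $      num num $      match 'num'
num $          num $          match 'num'
$              $              accept

The string is accepted.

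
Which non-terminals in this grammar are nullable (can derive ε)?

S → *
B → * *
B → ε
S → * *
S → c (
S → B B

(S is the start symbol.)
A non-terminal is nullable if it can derive ε (the empty string): either it has an ε-production, or it has a production whose right-hand side consists entirely of nullable non-terminals.

ε-productions: B → ε
So B is immediately nullable.
S → B B: every symbol on the right is nullable, so S is nullable too.
Every non-terminal is now nullable.
Nullable = { 'B', 'S' }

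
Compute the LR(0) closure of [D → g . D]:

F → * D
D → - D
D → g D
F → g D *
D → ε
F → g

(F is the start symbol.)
To compute CLOSURE, for each item [A → α.Bβ] where B is a non-terminal, add [B → .γ] for all productions B → γ; repeat for the newly added items until nothing changes.

Start with: [D → g . D]
  [D → g . D] has the dot before D: add [D → . - D], [D → . g D], [D → .]
No further items can be added.

CLOSURE = { [D → . - D], [D → . g D], [D → .], [D → g . D] }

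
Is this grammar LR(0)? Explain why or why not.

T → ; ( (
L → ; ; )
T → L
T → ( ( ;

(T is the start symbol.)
Yes, the grammar is LR(0)

Augment with T' → T and build the canonical LR(0) collection (I0 = CLOSURE({[T' → . T]}), then GOTO on every symbol after a dot until no new states appear). It has 11 states:
  I0: { [L → . ; ; )], [T → . ( ( ;], [T → . ; ( (], [T → . L], [T' → . T] }  — shift
  I1: { [T → ( . ( ;] }  — shift
  I2: { [L → ; . ; )], [T → ; . ( (] }  — shift
  I3: { [T → L .] }  — reduce
  I4: { [T' → T .] }  — accept
  I5: { [T → ; ( . (] }  — shift
  I6: { [L → ; ; . )] }  — shift
  I7: { [L → ; ; ) .] }  — reduce
  I8: { [T → ; ( ( .] }  — reduce
  I9: { [T → ( ( . ;] }  — shift
  I10: { [T → ( ( ; .] }  — reduce

Every state is either a pure shift/goto state or contains exactly one complete item and nothing to shift — no conflicts. The grammar is LR(0).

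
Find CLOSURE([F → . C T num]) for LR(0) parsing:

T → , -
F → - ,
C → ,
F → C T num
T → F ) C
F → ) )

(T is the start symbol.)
Start with: [F → . C T num]
  [F → . C T num] has the dot before C: add [C → . ,]
No further items can be added.

CLOSURE = { [C → . ,], [F → . C T num] }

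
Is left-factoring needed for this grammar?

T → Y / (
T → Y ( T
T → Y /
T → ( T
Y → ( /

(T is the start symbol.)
Yes, T has productions with common prefix 'Y'

Left-factoring is needed when two productions for the same non-terminal
share a common prefix on the right-hand side.

Productions for T:
  T → Y / (
  T → Y ( T
  T → Y /
  T → ( T

Found common prefix 'Y' in productions for T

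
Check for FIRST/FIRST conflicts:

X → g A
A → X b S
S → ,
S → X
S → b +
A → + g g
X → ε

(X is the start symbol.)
No FIRST/FIRST conflicts.

A FIRST/FIRST conflict occurs when two productions N → α and N → β for the same non-terminal have FIRST(α) ∩ FIRST(β) ≠ ∅ (with ε ∈ FIRST of a nullable right-hand side, so two nullable alternatives also conflict).

FIRST sets of the non-terminals at (or reachable through a nullable prefix from) the front of some alternative:
  FIRST(X) = { 'g', ε }

Productions for X:
  X → g A: FIRST = { 'g' }
  X → ε: FIRST = { ε }
Productions for A:
  A → X b S: FIRST = { 'b', 'g' }
  A → + g g: FIRST = { '+' }
Productions for S:
  S → ,: FIRST = { ',' }
  S → X: FIRST = { 'g', ε }
  S → b +: FIRST = { 'b' }

All alternatives of each non-terminal have pairwise disjoint FIRST sets.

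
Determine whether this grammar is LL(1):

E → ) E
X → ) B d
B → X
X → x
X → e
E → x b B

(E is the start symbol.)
For E:
  PREDICT(E → ')' E) = { ')' }
  PREDICT(E → x b B) = { 'x' }
For X:
  PREDICT(X → ')' B d) = { ')' }
  PREDICT(X → x) = { 'x' }
  PREDICT(X → e) = { 'e' }
B has a single production, so nothing to check there.

All predict sets are disjoint. The grammar IS LL(1).

Answer: Yes, the grammar is LL(1).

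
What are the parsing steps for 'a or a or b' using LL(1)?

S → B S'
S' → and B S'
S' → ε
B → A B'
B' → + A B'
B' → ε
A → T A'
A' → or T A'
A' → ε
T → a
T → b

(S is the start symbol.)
LL(1) parsing maintains a stack (initially the start symbol over $) and the input. At each step: if the stack top is a terminal, match it against the current input token; if it is a non-terminal N, replace it with the RHS of M[N, lookahead] (the unique production whose predict set contains the lookahead).

Stack is shown with the top on the left.

Stack            Input          Action
--------------------------------------
S $              a or a or b $  output S → B S'
B S' $           a or a or b $  output B → A B'
A B' S' $        a or a or b $  output A → T A'
T A' B' S' $     a or a or b $  output T → a
a A' B' S' $     a or a or b $  match 'a'
A' B' S' $       or a or b $    output A' → or T A'
or T A' B' S' $  or a or b $    match 'or'
T A' B' S' $     a or b $       output T → a
a A' B' S' $     a or b $       match 'a'
A' B' S' $       or b $         output A' → or T A'
or T A' B' S' $  or b $         match 'or'
T A' B' S' $     b $            output T → b
b A' B' S' $     b $            match 'b'
A' B' S' $       $              output A' → ε
B' S' $          $              output B' → ε
S' $             $              output S' → ε
$                $              accept

The string is accepted.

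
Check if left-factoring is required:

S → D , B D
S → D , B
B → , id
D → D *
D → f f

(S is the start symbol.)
Yes, S has productions with common prefix 'D , B'

Left-factoring is needed when two productions for the same non-terminal
share a common prefix on the right-hand side.

Productions for S:
  S → D , B D
  S → D , B
Productions for D:
  D → D *
  D → f f

Found common prefix 'D , B' in productions for S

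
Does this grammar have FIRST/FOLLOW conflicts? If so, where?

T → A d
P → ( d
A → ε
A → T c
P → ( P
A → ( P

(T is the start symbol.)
Yes. A → T c with FOLLOW(A) on { 'd' }

Nullable non-terminals: A.
FIRST sets used below: FIRST(T) = { '(', 'd' }

A: nullable alternative(s) A → ε; FOLLOW(A) = { 'd' }
  A → ε: FIRST \ {ε} = { } — this is the only nullable alternative, skip
  A → T c: FIRST \ {ε} = { '(', 'd' } — overlaps FOLLOW(A) on { 'd' }: CONFLICT
  A → ( P: FIRST \ {ε} = { '(' } — disjoint from FOLLOW(A)

P, T have no nullable alternative, so no FIRST/FOLLOW check is needed there.

So the grammar has 1 FIRST/FOLLOW conflict (marked CONFLICT above).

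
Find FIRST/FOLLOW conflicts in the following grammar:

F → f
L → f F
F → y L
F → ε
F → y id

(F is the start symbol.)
No FIRST/FOLLOW conflicts.

Nullable non-terminals: F.

F: nullable alternative(s) F → ε; FOLLOW(F) = { $ }
  F → f: FIRST \ {ε} = { 'f' } — disjoint from FOLLOW(F)
  F → y L: FIRST \ {ε} = { 'y' } — disjoint from FOLLOW(F)
  F → ε: FIRST \ {ε} = { } — this is the only nullable alternative, skip
  F → y id: FIRST \ {ε} = { 'y' } — disjoint from FOLLOW(F)

L has no nullable alternative, so no FIRST/FOLLOW check is needed there.

No FIRST/FOLLOW conflicts found.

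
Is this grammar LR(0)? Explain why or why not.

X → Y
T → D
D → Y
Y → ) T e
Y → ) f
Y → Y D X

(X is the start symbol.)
A grammar is LR(0) if no state in the canonical LR(0) collection has:
  - both a shift item (dot before a terminal) and a complete item (shift-reduce conflict), or
  - two or more complete items (reduce-reduce conflict; the accept item [X' → X .] counts as a complete item here).

Augment with X' → X and build the canonical LR(0) collection (I0 = CLOSURE({[X' → . X]}), then GOTO on every symbol after a dot until no new states appear). It has 11 states:
  I0: { [X → . Y], [X' → . X], [Y → . ) T e], [Y → . ) f], [Y → . Y D X] }  — shift
  I1: { [D → . Y], [T → . D], [Y → ) . T e], [Y → ) . f], [Y → . ) T e], [Y → . ) f], [Y → . Y D X] }  — shift
  I2: { [X' → X .] }  — accept
  I3: { [D → . Y], [X → Y .], [Y → . ) T e], [Y → . ) f], [Y → . Y D X], [Y → Y . D X] }  — shift, reduce
  I4: { [X → . Y], [Y → . ) T e], [Y → . ) f], [Y → . Y D X], [Y → Y D . X] }  — shift
  I5: { [D → . Y], [D → Y .], [Y → . ) T e], [Y → . ) f], [Y → . Y D X], [Y → Y . D X] }  — shift, reduce
  I6: { [Y → Y D X .] }  — reduce
  I7: { [T → D .] }  — reduce
  I8: { [Y → ) T . e] }  — shift
  I9: { [Y → ) f .] }  — reduce
  I10: { [Y → ) T e .] }  — reduce

Conflict in state I3:
  Shift-reduce conflict between [X → Y .] and [Y → . ) T e]
So the grammar is NOT LR(0).

Answer: No. Shift-reduce conflict between [X → Y .] and [Y → . ) T e]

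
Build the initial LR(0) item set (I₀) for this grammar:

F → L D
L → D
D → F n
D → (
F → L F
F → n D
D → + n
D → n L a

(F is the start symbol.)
{ [D → . (], [D → . + n], [D → . F n], [D → . n L a], [F → . L D], [F → . L F], [F → . n D], [F' → . F], [L → . D] }

First, augment the grammar with F' → F
I₀ = CLOSURE({ [F' → . F] }):
  [F' → . F] has the dot before F: add [F → . L D], [F → . L F], [F → . n D]
  [F → . L D] has the dot before L: add [L → . D]
  [L → . D] has the dot before D: add [D → . F n], [D → . (], [D → . + n], [D → . n L a]
No further items can be added.

I₀ = { [D → . (], [D → . + n], [D → . F n], [D → . n L a], [F → . L D], [F → . L F], [F → . n D], [F' → . F], [L → . D] }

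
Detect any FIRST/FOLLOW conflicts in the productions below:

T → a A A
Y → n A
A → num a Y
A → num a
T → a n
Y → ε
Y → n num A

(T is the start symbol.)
No FIRST/FOLLOW conflicts.

Nullable non-terminals: Y.

Y: nullable alternative(s) Y → ε; FOLLOW(Y) = { $, 'num' }
  Y → n A: FIRST \ {ε} = { 'n' } — disjoint from FOLLOW(Y)
  Y → ε: FIRST \ {ε} = { } — this is the only nullable alternative, skip
  Y → n num A: FIRST \ {ε} = { 'n' } — disjoint from FOLLOW(Y)

A, T have no nullable alternative, so no FIRST/FOLLOW check is needed there.

No FIRST/FOLLOW conflicts found.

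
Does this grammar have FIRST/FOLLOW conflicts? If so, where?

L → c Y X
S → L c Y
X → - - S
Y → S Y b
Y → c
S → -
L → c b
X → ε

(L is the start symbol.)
No FIRST/FOLLOW conflicts.

A FIRST/FOLLOW conflict occurs when a non-terminal N has a nullable alternative N → β (β ⇒* ε) and another alternative N → α with FIRST(α) ∩ FOLLOW(N) ≠ ∅: on such a lookahead the parser cannot decide between expanding α and letting N vanish via β.

Nullable non-terminals: X.

X: nullable alternative(s) X → ε; FOLLOW(X) = { $, 'c' }
  X → - - S: FIRST \ {ε} = { '-' } — disjoint from FOLLOW(X)
  X → ε: FIRST \ {ε} = { } — this is the only nullable alternative, skip

L, S, Y have no nullable alternative, so no FIRST/FOLLOW check is needed there.

No FIRST/FOLLOW conflicts found.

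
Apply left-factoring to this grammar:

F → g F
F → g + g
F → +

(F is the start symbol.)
Left-factoring transforms A → αβ₁ | αβ₂ into A → αA' and A' → β₁ | β₂
(α is the longest common prefix among the alternatives). Repeat until
no nonterminal has two alternatives with a common prefix.

Round 1: F has alternatives sharing prefix 'g'. Introduce F': F → g F'
  Add: F' → F
  Add: F' → + g

No remaining common prefixes — done.

Resulting grammar:
F → g F'
F' → F
F' → + g
F → +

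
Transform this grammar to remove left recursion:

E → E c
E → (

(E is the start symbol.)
E → ( E'
E' → c E'
E' → ε

E is directly left-recursive. The standard transformation for
  A → A α₁ | ... | A α_m | β₁ | ... | β_n
is
  A  → β₁ A' | ... | β_n A'
  A' → α₁ A' | ... | α_m A' | ε

E → ( becomes E → ( E'
E → E c becomes E' → c E'
Add E' → ε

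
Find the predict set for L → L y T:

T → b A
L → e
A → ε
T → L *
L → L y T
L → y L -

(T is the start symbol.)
PREDICT(L → L y T) = (FIRST(RHS) \ {ε}) ∪ (FOLLOW(L) if ε ∈ FIRST(RHS), i.e. RHS ⇒* ε)
FIRST(L) = { 'e', 'y' }
FIRST(L y T) = { 'e', 'y' }
ε ∉ FIRST(L y T), so FOLLOW(L) is not added.
PREDICT(L → L y T) = { 'e', 'y' }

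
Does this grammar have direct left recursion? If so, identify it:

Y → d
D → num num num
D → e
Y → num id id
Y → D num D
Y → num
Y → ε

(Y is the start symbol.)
Direct left recursion occurs when N → N α for some non-terminal N (the right-hand side begins with the left-hand side itself).

Y → d: starts with d
D → num num num: starts with num
D → e: starts with e
Y → num id id: starts with num
Y → D num D: starts with D
Y → num: starts with num
Y → ε: starts with ε

No direct left recursion found.

Answer: No direct left recursion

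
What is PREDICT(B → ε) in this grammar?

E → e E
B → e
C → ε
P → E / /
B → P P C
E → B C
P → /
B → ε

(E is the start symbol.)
{ $, '/' }

PREDICT(B → ε) = (FIRST(RHS) \ {ε}) ∪ (FOLLOW(B) if ε ∈ FIRST(RHS), i.e. RHS ⇒* ε)
The right-hand side is ε (FIRST(ε) = { ε }), so the predict set is FOLLOW(B) = { $, '/' }
PREDICT(B → ε) = { $, '/' }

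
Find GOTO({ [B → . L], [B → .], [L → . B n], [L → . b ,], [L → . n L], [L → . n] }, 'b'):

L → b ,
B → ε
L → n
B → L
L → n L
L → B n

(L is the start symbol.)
GOTO(I, 'b') = CLOSURE({ [A → αX.β] : [A → α.Xβ] ∈ I, X = 'b' })

Items with dot before 'b', with the dot advanced:
  [L → . b ,] → [L → b . ,]
Closure adds nothing (no advanced item has the dot before a non-terminal).

GOTO = { [L → b . ,] }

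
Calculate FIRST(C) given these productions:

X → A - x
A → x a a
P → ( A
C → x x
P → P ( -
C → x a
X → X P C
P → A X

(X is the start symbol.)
{ 'x' }

To compute FIRST(C), examine every production with C on the left-hand side, reading each right-hand side left to right until a non-nullable symbol is reached.

From C → x x:
  - x is a terminal: add 'x' and stop
From C → x a:
  - x is a terminal: add 'x' and stop

Collecting: FIRST(C) = { 'x' }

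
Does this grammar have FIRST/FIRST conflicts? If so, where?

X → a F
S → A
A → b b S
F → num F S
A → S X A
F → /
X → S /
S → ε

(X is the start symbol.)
FIRST sets of the non-terminals at (or reachable through a nullable prefix from) the front of some alternative:
  FIRST(S) = { '/', 'a', 'b', ε }
  FIRST(A) = { '/', 'a', 'b' }
  FIRST(X) = { '/', 'a', 'b' }

Productions for X:
  X → a F: FIRST = { 'a' }
  X → S /: FIRST = { '/', 'a', 'b' }
Productions for S:
  S → A: FIRST = { '/', 'a', 'b' }
  S → ε: FIRST = { ε }
Productions for A:
  A → b b S: FIRST = { 'b' }
  A → S X A: FIRST = { '/', 'a', 'b' }
Productions for F:
  F → num F S: FIRST = { 'num' }
  F → /: FIRST = { '/' }

Conflict for X: X → a F and X → S /
  Overlap: { 'a' }
Conflict for A: A → b b S and A → S X A
  Overlap: { 'b' }

Answer: Yes. X → a F / X → S '/' on { 'a' }; A → b b S / A → S X A on { 'b' }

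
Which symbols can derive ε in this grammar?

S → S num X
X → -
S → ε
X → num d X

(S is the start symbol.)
A non-terminal is nullable if it can derive ε (the empty string): either it has an ε-production, or it has a production whose right-hand side consists entirely of nullable non-terminals.

ε-productions: S → ε
So S is immediately nullable.
No further non-terminal can be added: every production for the remaining non-terminals contains a terminal or a non-nullable non-terminal.
Nullable = { 'S' }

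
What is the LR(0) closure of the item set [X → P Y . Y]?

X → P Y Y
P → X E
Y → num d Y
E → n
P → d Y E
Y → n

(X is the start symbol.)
{ [X → P Y . Y], [Y → . n], [Y → . num d Y] }

Start with: [X → P Y . Y]
  [X → P Y . Y] has the dot before Y: add [Y → . num d Y], [Y → . n]
No further items can be added.

CLOSURE = { [X → P Y . Y], [Y → . n], [Y → . num d Y] }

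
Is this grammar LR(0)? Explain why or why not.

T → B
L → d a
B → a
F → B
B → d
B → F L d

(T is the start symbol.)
No. Reduce-reduce conflict: [F → B .] and [T → B .]

A grammar is LR(0) if no state in the canonical LR(0) collection has:
  - both a shift item (dot before a terminal) and a complete item (shift-reduce conflict), or
  - two or more complete items (reduce-reduce conflict; the accept item [T' → T .] counts as a complete item here).

Augment with T' → T and build the canonical LR(0) collection (I0 = CLOSURE({[T' → . T]}), then GOTO on every symbol after a dot until no new states appear). It has 10 states:
  I0: { [B → . F L d], [B → . a], [B → . d], [F → . B], [T → . B], [T' → . T] }  — shift
  I1: { [F → B .], [T → B .] }  — 2 reduces
  I2: { [B → F . L d], [L → . d a] }  — shift
  I3: { [T' → T .] }  — accept
  I4: { [B → a .] }  — reduce
  I5: { [B → d .] }  — reduce
  I6: { [B → F L . d] }  — shift
  I7: { [L → d . a] }  — shift
  I8: { [L → d a .] }  — reduce
  I9: { [B → F L d .] }  — reduce

Conflict in state I1:
  Reduce-reduce conflict: [F → B .] and [T → B .]
So the grammar is NOT LR(0).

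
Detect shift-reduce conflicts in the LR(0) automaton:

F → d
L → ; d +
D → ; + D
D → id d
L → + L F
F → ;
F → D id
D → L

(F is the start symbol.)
A shift-reduce conflict occurs when an LR(0) state has both:
  - a complete (reduce) item [A → α .] (dot at the end), and
  - a shift item [B → β . c γ] (dot before a terminal).

Augment with F' → F and build the canonical LR(0) collection (I0 = CLOSURE({[F' → . F]}), then GOTO on every symbol after a dot until no new states appear). It has 18 states:
  I0: { [D → . ; + D], [D → . L], [D → . id d], [F → . ;], [F → . D id], [F → . d], [F' → . F], [L → . + L F], [L → . ; d +] }  — shift
  I1: { [L → + . L F], [L → . + L F], [L → . ; d +] }  — shift
  I2: { [D → ; . + D], [F → ; .], [L → ; . d +] }  — shift, reduce
  I3: { [F → D . id] }  — shift
  I4: { [F' → F .] }  — accept
  I5: { [D → L .] }  — reduce
  I6: { [F → d .] }  — reduce
  I7: { [D → id . d] }  — shift
  I8: { [D → id d .] }  — reduce
  I9: { [F → D id .] }  — reduce
  I10: { [D → . ; + D], [D → . L], [D → . id d], [D → ; + . D], [L → . + L F], [L → . ; d +] }  — shift
  I11: { [L → ; d . +] }  — shift
  I12: { [L → ; d + .] }  — reduce
  I13: { [D → ; . + D], [L → ; . d +] }  — shift
  I14: { [D → ; + D .] }  — reduce
  I15: { [L → ; . d +] }  — shift
  I16: { [D → . ; + D], [D → . L], [D → . id d], [F → . ;], [F → . D id], [F → . d], [L → + L . F], [L → . + L F], [L → . ; d +] }  — shift
  I17: { [L → + L F .] }  — reduce

I2 contains reduce item [F → ; .] and shift items [D → ; . + D], [L → ; . d +] — shift-reduce conflict.

Answer: Yes — I2: [F → ; .] vs [D → ; . + D]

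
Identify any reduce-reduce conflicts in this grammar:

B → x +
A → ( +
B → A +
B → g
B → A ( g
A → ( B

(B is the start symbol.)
No reduce-reduce conflicts

A reduce-reduce conflict occurs when an LR(0) state has two complete items [A → α .] and [B → β .] — both call for a reduction, and with no lookahead the parser cannot choose between them.

Augment with B' → B and build the canonical LR(0) collection (I0 = CLOSURE({[B' → . B]}), then GOTO on every symbol after a dot until no new states appear). It has 12 states:
  I0: { [A → . ( +], [A → . ( B], [B → . A ( g], [B → . A +], [B → . g], [B → . x +], [B' → . B] }  — shift
  I1: { [A → ( . +], [A → ( . B], [A → . ( +], [A → . ( B], [B → . A ( g], [B → . A +], [B → . g], [B → . x +] }  — shift
  I2: { [B → A . ( g], [B → A . +] }  — shift
  I3: { [B' → B .] }  — accept
  I4: { [B → g .] }  — reduce
  I5: { [B → x . +] }  — shift
  I6: { [B → x + .] }  — reduce
  I7: { [B → A ( . g] }  — shift
  I8: { [B → A + .] }  — reduce
  I9: { [B → A ( g .] }  — reduce
  I10: { [A → ( + .] }  — reduce
  I11: { [A → ( B .] }  — reduce

No state contains more than one complete item.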